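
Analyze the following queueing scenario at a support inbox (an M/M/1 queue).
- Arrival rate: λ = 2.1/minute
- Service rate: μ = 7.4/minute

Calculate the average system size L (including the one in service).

ρ = λ/μ = 2.1/7.4 = 0.2838
For M/M/1: L = λ/(μ-λ)
L = 2.1/(7.4-2.1) = 2.1/5.30
L = 0.3962 emails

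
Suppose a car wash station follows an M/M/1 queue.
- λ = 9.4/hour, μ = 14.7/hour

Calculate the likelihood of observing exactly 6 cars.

ρ = λ/μ = 9.4/14.7 = 0.63946
P(n) = (1-ρ)ρⁿ
P(6) = (1-0.63946) × 0.63946^6
P(6) = 0.3605 × 0.06837
P(6) = 0.02465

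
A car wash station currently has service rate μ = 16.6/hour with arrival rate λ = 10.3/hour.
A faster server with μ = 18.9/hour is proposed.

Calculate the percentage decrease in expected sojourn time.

System 1: ρ₁ = 10.3/16.6 = 0.6205, W₁ = 1/(16.6-10.3) = 0.15873
System 2: ρ₂ = 10.3/18.9 = 0.5450, W₂ = 1/(18.9-10.3) = 0.11628
Improvement: (W₁-W₂)/W₁ = (0.15873-0.11628)/0.15873 = 26.74%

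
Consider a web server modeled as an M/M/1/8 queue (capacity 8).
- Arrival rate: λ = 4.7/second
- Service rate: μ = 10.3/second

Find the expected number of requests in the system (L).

ρ = λ/μ = 4.7/10.3 = 0.45631
P₀ = (1-ρ)/(1-ρ^(K+1)) = (1-0.45631)/(1-0.45631^9) = 0.5437/0.9991 = 0.5442
P_K = P₀×ρ^K = 0.5442 × 0.45631^8 = 0.5442 × 0.001880 = 0.001023
L = ρ[1 - (K+1)ρ^K + Kρ^(K+1)] / [(1-ρ)(1-ρ^(K+1))]
L = 0.45631 × (1 - 9×0.001880 + 8×0.0008577) / ((1 - 0.45631) × (1 - 0.0008577)) = 0.8316 requests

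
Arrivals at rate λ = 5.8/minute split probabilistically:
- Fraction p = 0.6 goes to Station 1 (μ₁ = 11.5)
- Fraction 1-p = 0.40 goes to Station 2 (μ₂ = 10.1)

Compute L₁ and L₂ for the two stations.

Effective rates: λ₁ = 5.8×0.6 = 3.48, λ₂ = 5.8×0.40 = 2.32
Station 1: ρ₁ = 3.48/11.5 = 0.3026, L₁ = ρ₁/(1-ρ₁) = 0.3026/(1-0.3026) = 0.4339
Station 2: ρ₂ = 2.32/10.1 = 0.2297, L₂ = ρ₂/(1-ρ₂) = 0.2297/(1-0.2297) = 0.2982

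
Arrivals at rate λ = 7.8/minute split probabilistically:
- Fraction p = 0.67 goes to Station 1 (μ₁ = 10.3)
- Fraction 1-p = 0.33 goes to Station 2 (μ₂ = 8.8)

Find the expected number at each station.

Effective rates: λ₁ = 7.8×0.67 = 5.226, λ₂ = 7.8×0.33 = 2.574
Station 1: ρ₁ = 5.226/10.3 = 0.5074, L₁ = ρ₁/(1-ρ₁) = 0.5074/(1-0.5074) = 1.0300
Station 2: ρ₂ = 2.574/8.8 = 0.2925, L₂ = ρ₂/(1-ρ₂) = 0.2925/(1-0.2925) = 0.4134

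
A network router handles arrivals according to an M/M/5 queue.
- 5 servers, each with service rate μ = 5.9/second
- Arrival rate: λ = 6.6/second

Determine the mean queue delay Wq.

Traffic intensity: ρ = λ/(cμ) = 6.6/(5×5.9) = 0.2237
Since ρ = 0.2237 < 1, system is stable.
Offered load a = λ/μ = cρ = 6.6/5.9 = 1.1186
P₀ = [ Σₙ₌₀^4 aⁿ/n! + a^5/(5!(1-ρ)) ]⁻¹
Σ = a^0/0! + a^1/1! + a^2/2! + a^3/3! + a^4/4! = 1.0000 + 1.1186 + 0.6257 + 0.2333 + 0.06525 = 3.0429
a^5/(5!(1-ρ)) = 1.7517/(120 × 0.7763) = 0.01880
P₀ = 1/(3.0429 + 0.01880) = 0.3266
Lq = P₀·a^5·ρ / (5!(1-ρ)²) = 0.3266 × 1.7517 × 0.2237 / (120 × 0.6026) = 0.001770
Wq = Lq/λ = 0.001770/6.6 = 0.0002682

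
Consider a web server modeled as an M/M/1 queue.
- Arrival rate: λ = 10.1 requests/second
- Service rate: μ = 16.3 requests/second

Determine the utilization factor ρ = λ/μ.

Server utilization: ρ = λ/μ
ρ = 10.1/16.3 = 0.6196
The server is busy 61.96% of the time.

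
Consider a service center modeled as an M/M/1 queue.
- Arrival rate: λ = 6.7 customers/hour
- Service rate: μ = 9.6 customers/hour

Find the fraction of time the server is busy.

Server utilization: ρ = λ/μ
ρ = 6.7/9.6 = 0.6979
The server is busy 69.79% of the time.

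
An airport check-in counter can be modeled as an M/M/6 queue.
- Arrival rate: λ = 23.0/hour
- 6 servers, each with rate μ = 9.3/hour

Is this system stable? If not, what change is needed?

Stability requires ρ = λ/(cμ) < 1
ρ = 23.0/(6 × 9.3) = 23.0/55.80 = 0.4122
Since 0.4122 < 1, the system is STABLE.
The servers are busy 41.22% of the time.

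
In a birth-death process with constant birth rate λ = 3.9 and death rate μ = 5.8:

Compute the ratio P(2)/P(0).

For constant rates: P(n)/P(0) = (λ/μ)^n
P(2)/P(0) = (3.9/5.8)^2 = 0.6724^2 = 0.4521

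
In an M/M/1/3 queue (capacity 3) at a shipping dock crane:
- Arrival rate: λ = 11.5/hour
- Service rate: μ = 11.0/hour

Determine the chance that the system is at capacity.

ρ = λ/μ = 11.5/11.0 = 1.04545
P₀ = (1-ρ)/(1-ρ^(K+1)) = (1-1.04545)/(1-1.04545^4) = -0.04545/-0.1946 = 0.2336
P_K = P₀×ρ^K = 0.2336 × 1.04545^3 = 0.2336 × 1.1426 = 0.2669
Blocking probability = 26.69%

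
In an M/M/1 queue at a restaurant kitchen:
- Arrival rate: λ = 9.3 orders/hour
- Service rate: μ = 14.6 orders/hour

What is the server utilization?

Server utilization: ρ = λ/μ
ρ = 9.3/14.6 = 0.6370
The server is busy 63.70% of the time.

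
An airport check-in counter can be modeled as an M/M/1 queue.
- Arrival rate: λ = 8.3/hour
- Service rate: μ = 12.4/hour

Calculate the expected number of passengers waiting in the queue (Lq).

ρ = λ/μ = 8.3/12.4 = 0.6694
For M/M/1: Lq = λ²/(μ(μ-λ))
Lq = 68.89/(12.4 × 4.10)
Lq = 1.3550 passengers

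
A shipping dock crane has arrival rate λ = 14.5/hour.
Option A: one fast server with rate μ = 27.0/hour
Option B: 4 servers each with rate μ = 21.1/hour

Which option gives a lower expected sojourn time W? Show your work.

Option A: single server μ = 27.0 (M/M/1)
  ρ_A = 14.5/27.0 = 0.5370
  W_A = 1/(μ-λ) = 1/(27.0-14.5) = 1/12.50 = 0.08000

Option B: 4 servers μ = 21.1 (M/M/4)
  ρ_B = λ/(cμ) = 14.5/(4×21.1) = 0.1718
  Offered load a = λ/μ = cρ = 14.5/21.1 = 0.6872
  P₀ = [ Σₙ₌₀^3 aⁿ/n! + a^4/(4!(1-ρ)) ]⁻¹
  Σ = a^0/0! + a^1/1! + a^2/2! + a^3/3! = 1.0000 + 0.6872 + 0.2361 + 0.05409 = 1.9774
  a^4/(4!(1-ρ)) = 0.2230/(24 × 0.8282) = 0.01122
  P₀ = 1/(1.9774 + 0.01122) = 0.5029
  Lq = P₀·a^4·ρ / (4!(1-ρ)²) = 0.5029 × 0.2230 × 0.1718 / (24 × 0.6859) = 0.001170
  Wq_B = Lq/λ = 0.0011704/14.5 = 0.00008072
  W_B = Wq_B + 1/μ = 0.00008072 + 0.04739 = 0.04747

Since W_B = 0.04747 < W_A = 0.08000, Option B (multiple servers) has the shorter time in system.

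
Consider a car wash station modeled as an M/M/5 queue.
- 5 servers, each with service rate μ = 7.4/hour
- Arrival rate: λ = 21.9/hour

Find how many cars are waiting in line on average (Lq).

Traffic intensity: ρ = λ/(cμ) = 21.9/(5×7.4) = 0.5919
Since ρ = 0.5919 < 1, system is stable.
Offered load a = λ/μ = cρ = 21.9/7.4 = 2.9595
P₀ = [ Σₙ₌₀^4 aⁿ/n! + a^5/(5!(1-ρ)) ]⁻¹
Σ = a^0/0! + a^1/1! + a^2/2! + a^3/3! + a^4/4! = 1.0000 + 2.9595 + 4.3792 + 4.3200 + 3.1962 = 15.8549
a^5/(5!(1-ρ)) = 227.0189/(120 × 0.40811) = 4.6356
P₀ = 1/(15.8549 + 4.6356) = 0.04880
Lq = P₀·a^5·ρ / (5!(1-ρ)²) = 0.048803 × 227.0189 × 0.59189 / (120 × 0.16655) = 0.3281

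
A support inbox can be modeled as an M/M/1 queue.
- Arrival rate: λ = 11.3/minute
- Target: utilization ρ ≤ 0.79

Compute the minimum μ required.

ρ = λ/μ, so μ = λ/ρ
μ ≥ 11.3/0.79 = 14.3038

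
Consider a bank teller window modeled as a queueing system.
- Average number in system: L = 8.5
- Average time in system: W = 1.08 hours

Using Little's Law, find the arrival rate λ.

Little's Law: L = λW, so λ = L/W
λ = 8.5/1.08 = 7.8704 transactions/hour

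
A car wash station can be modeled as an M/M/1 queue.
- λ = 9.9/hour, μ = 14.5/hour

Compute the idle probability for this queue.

ρ = λ/μ = 9.9/14.5 = 0.6828
P(0) = 1 - ρ = 1 - 0.6828 = 0.3172
The server is idle 31.72% of the time.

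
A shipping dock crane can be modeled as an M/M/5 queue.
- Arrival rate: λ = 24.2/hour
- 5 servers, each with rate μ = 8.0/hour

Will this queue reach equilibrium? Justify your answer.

Stability requires ρ = λ/(cμ) < 1
ρ = 24.2/(5 × 8.0) = 24.2/40.00 = 0.6050
Since 0.6050 < 1, the system is STABLE.
The servers are busy 60.50% of the time.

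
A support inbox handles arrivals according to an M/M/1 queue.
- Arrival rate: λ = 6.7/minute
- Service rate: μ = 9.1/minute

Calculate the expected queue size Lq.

ρ = λ/μ = 6.7/9.1 = 0.7363
For M/M/1: Lq = λ²/(μ(μ-λ))
Lq = 44.89/(9.1 × 2.40)
Lq = 2.0554 emails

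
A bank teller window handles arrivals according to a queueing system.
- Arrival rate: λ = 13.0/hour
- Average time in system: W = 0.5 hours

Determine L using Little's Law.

Little's Law: L = λW
L = 13.0 × 0.5 = 6.5000 transactions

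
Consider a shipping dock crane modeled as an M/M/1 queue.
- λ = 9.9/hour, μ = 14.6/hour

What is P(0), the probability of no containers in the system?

ρ = λ/μ = 9.9/14.6 = 0.6781
P(0) = 1 - ρ = 1 - 0.6781 = 0.3219
The server is idle 32.19% of the time.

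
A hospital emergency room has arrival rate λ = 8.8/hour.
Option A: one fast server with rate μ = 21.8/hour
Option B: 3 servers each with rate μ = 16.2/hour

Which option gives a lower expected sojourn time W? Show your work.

Option A: single server μ = 21.8 (M/M/1)
  ρ_A = 8.8/21.8 = 0.4037
  W_A = 1/(μ-λ) = 1/(21.8-8.8) = 1/13.00 = 0.07692

Option B: 3 servers μ = 16.2 (M/M/3)
  ρ_B = λ/(cμ) = 8.8/(3×16.2) = 0.1811
  Offered load a = λ/μ = cρ = 8.8/16.2 = 0.5432
  P₀ = [ Σₙ₌₀^2 aⁿ/n! + a^3/(3!(1-ρ)) ]⁻¹
  Σ = a^0/0! + a^1/1! + a^2/2! = 1.0000 + 0.5432 + 0.1475 = 1.6907
  a^3/(3!(1-ρ)) = 0.16029/(6 × 0.81893) = 0.03262
  P₀ = 1/(1.6907 + 0.03262) = 0.5803
  Lq = P₀·a^3·ρ / (3!(1-ρ)²) = 0.58026 × 0.16029 × 0.18107 / (6 × 0.67065) = 0.004185
  Wq_B = Lq/λ = 0.0041853/8.8 = 0.00047560
  W_B = Wq_B + 1/μ = 0.00047560 + 0.061728 = 0.06220

Since W_B = 0.06220 < W_A = 0.07692, Option B (multiple servers) has the shorter time in system.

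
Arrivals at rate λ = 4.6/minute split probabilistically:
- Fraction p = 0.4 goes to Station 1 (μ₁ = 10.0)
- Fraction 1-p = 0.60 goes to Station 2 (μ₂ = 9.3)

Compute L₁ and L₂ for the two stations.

Effective rates: λ₁ = 4.6×0.4 = 1.84, λ₂ = 4.6×0.60 = 2.76
Station 1: ρ₁ = 1.84/10.0 = 0.1840, L₁ = ρ₁/(1-ρ₁) = 0.1840/(1-0.1840) = 0.2255
Station 2: ρ₂ = 2.76/9.3 = 0.29677, L₂ = ρ₂/(1-ρ₂) = 0.29677/(1-0.29677) = 0.4220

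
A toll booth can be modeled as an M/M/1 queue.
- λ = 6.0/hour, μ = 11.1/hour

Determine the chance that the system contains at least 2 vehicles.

ρ = λ/μ = 6.0/11.1 = 0.54054
P(N ≥ n) = ρⁿ
P(N ≥ 2) = 0.54054^2
P(N ≥ 2) = 0.2922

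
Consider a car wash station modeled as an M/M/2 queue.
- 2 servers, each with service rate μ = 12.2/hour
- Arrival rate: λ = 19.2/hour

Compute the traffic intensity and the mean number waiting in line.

Traffic intensity: ρ = λ/(cμ) = 19.2/(2×12.2) = 0.7869
Since ρ = 0.7869 < 1, system is stable.
Offered load a = λ/μ = cρ = 19.2/12.2 = 1.5738
P₀ = [ Σₙ₌₀^1 aⁿ/n! + a^2/(2!(1-ρ)) ]⁻¹
Σ = a^0/0! + a^1/1! = 1.0000 + 1.5738 = 2.5738
a^2/(2!(1-ρ)) = 2.47675/(2 × 0.213115) = 5.8108
P₀ = 1/(2.5738 + 5.8108) = 0.1193
Lq = P₀·a^2·ρ / (2!(1-ρ)²) = 0.119266 × 2.47675 × 0.786885 / (2 × 0.0454179) = 2.5589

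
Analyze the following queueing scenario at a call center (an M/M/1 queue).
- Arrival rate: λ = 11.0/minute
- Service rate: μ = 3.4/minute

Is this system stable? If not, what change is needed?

Stability requires ρ = λ/(cμ) < 1
ρ = 11.0/(1 × 3.4) = 11.0/3.40 = 3.2353
Since 3.2353 ≥ 1, the system is UNSTABLE.
Queue grows without bound. Need μ > λ = 11.0.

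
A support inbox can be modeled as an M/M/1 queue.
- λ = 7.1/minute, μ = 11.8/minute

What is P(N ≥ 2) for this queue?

ρ = λ/μ = 7.1/11.8 = 0.6017
P(N ≥ n) = ρⁿ
P(N ≥ 2) = 0.6017^2
P(N ≥ 2) = 0.3620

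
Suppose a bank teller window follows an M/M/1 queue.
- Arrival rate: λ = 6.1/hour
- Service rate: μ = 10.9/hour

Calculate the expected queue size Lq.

ρ = λ/μ = 6.1/10.9 = 0.5596
For M/M/1: Lq = λ²/(μ(μ-λ))
Lq = 37.21/(10.9 × 4.80)
Lq = 0.7112 transactions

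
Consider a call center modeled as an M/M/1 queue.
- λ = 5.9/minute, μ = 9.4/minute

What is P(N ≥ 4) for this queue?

ρ = λ/μ = 5.9/9.4 = 0.6277
P(N ≥ n) = ρⁿ
P(N ≥ 4) = 0.6277^4
P(N ≥ 4) = 0.1552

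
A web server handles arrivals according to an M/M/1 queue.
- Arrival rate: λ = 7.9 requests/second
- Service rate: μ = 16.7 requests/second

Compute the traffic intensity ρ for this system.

Server utilization: ρ = λ/μ
ρ = 7.9/16.7 = 0.4731
The server is busy 47.31% of the time.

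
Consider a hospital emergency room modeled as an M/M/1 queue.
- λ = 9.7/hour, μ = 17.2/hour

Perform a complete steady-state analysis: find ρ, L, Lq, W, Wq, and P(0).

Step 1: ρ = λ/μ = 9.7/17.2 = 0.5640
Step 2: L = λ/(μ-λ) = 9.7/7.50 = 1.2933
Step 3: Lq = λ²/(μ(μ-λ)) = 94.09/(17.2×7.50) = 0.7294
Step 4: W = 1/(μ-λ) = 1/7.50 = 0.13333
Step 5: Wq = λ/(μ(μ-λ)) = 9.7/(17.2×7.50) = 0.07519
Step 6: P(0) = 1-ρ = 0.4360
Verify: L = λW = 9.7×0.13333 = 1.2933 ✔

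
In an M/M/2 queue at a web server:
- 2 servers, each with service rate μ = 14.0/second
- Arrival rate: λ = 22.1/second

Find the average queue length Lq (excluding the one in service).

Traffic intensity: ρ = λ/(cμ) = 22.1/(2×14.0) = 0.7893
Since ρ = 0.7893 < 1, system is stable.
Offered load a = λ/μ = cρ = 22.1/14.0 = 1.5786
P₀ = [ Σₙ₌₀^1 aⁿ/n! + a^2/(2!(1-ρ)) ]⁻¹
Σ = a^0/0! + a^1/1! = 1.0000 + 1.5786 = 2.5786
a^2/(2!(1-ρ)) = 2.49189/(2 × 0.210714) = 5.9130
P₀ = 1/(2.5786 + 5.9130) = 0.1178
Lq = P₀·a^2·ρ / (2!(1-ρ)²) = 0.117764 × 2.49189 × 0.789286 / (2 × 0.0444005) = 2.6083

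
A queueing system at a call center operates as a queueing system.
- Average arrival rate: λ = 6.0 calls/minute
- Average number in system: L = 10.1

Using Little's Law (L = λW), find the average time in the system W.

Little's Law: L = λW, so W = L/λ
W = 10.1/6.0 = 1.6833 minutes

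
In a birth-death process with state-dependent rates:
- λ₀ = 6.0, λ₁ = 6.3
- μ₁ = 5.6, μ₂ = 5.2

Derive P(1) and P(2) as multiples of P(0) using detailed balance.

Balance equations:
State 0: λ₀P₀ = μ₁P₁ → P₁ = (λ₀/μ₁)P₀ = (6.0/5.6)P₀ = 1.0714P₀
State 1: P₂ = (λ₀λ₁)/(μ₁μ₂)P₀ = (6.0×6.3)/(5.6×5.2)P₀ = 1.2981P₀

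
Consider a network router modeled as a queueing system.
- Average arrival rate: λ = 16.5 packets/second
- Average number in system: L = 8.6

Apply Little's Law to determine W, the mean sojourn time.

Little's Law: L = λW, so W = L/λ
W = 8.6/16.5 = 0.5212 seconds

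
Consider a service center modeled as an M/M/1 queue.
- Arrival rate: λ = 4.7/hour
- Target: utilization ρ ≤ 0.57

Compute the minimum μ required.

ρ = λ/μ, so μ = λ/ρ
μ ≥ 4.7/0.57 = 8.2456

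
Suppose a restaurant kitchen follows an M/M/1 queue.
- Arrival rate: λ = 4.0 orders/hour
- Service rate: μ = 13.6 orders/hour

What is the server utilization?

Server utilization: ρ = λ/μ
ρ = 4.0/13.6 = 0.2941
The server is busy 29.41% of the time.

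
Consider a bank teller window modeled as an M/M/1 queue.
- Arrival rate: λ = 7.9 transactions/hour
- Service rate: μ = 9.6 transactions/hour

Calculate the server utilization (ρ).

Server utilization: ρ = λ/μ
ρ = 7.9/9.6 = 0.8229
The server is busy 82.29% of the time.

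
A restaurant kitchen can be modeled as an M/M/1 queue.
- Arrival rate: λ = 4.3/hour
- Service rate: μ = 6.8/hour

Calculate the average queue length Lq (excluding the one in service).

ρ = λ/μ = 4.3/6.8 = 0.6324
For M/M/1: Lq = λ²/(μ(μ-λ))
Lq = 18.49/(6.8 × 2.50)
Lq = 1.0876 orders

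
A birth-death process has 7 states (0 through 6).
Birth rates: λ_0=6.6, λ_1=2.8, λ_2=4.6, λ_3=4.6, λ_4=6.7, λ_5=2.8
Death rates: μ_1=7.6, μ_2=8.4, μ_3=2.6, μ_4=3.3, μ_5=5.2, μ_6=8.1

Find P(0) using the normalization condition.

Ratios P(n)/P(0) = (λ₀···λₙ₋₁)/(μ₁···μₙ):
P(1)/P(0) = (6.6)/(7.6) = 0.8684
P(2)/P(0) = (6.6×2.8)/(7.6×8.4) = 0.2895
P(3)/P(0) = (6.6×2.8×4.6)/(7.6×8.4×2.6) = 0.5121
P(4)/P(0) = (6.6×2.8×4.6×4.6)/(7.6×8.4×2.6×3.3) = 0.7139
P(5)/P(0) = (6.6×2.8×4.6×4.6×6.7)/(7.6×8.4×2.6×3.3×5.2) = 0.9198
P(6)/P(0) = (6.6×2.8×4.6×4.6×6.7×2.8)/(7.6×8.4×2.6×3.3×5.2×8.1) = 0.3180

Normalization: ∑ P(n) = 1
P(0) × (1.0000 + 0.8684 + 0.2895 + 0.5121 + 0.7139 + 0.9198 + 0.3180) = 1
P(0) × 4.6217 = 1
P(0) = 1/4.6217 = 0.2164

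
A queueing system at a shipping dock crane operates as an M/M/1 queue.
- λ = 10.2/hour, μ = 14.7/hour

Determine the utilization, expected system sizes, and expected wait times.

Step 1: ρ = λ/μ = 10.2/14.7 = 0.6939
Step 2: L = λ/(μ-λ) = 10.2/4.50 = 2.2667
Step 3: Lq = λ²/(μ(μ-λ)) = 104.04/(14.7×4.50) = 1.5728
Step 4: W = 1/(μ-λ) = 1/4.50 = 0.222222
Step 5: Wq = λ/(μ(μ-λ)) = 10.2/(14.7×4.50) = 0.1542
Step 6: P(0) = 1-ρ = 0.3061
Verify: L = λW = 10.2×0.222222 = 2.2667 ✔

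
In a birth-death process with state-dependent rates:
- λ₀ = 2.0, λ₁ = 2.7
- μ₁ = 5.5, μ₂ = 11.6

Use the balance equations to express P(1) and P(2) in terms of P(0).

Balance equations:
State 0: λ₀P₀ = μ₁P₁ → P₁ = (λ₀/μ₁)P₀ = (2.0/5.5)P₀ = 0.3636P₀
State 1: P₂ = (λ₀λ₁)/(μ₁μ₂)P₀ = (2.0×2.7)/(5.5×11.6)P₀ = 0.08464P₀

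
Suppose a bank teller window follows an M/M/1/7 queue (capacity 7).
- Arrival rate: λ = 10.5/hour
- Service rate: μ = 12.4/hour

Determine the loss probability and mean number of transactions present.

ρ = λ/μ = 10.5/12.4 = 0.846774
P₀ = (1-ρ)/(1-ρ^(K+1)) = (1-0.846774)/(1-0.846774^8) = 0.15323/0.73567 = 0.2083
P_K = P₀×ρ^K = 0.20828 × 0.846774^7 = 0.20828 × 0.31216 = 0.06502
Blocking probability P_7 = 0.06502 (6.50%)
L = ρ[1 - (K+1)ρ^K + Kρ^(K+1)] / [(1-ρ)(1-ρ^(K+1))]
L = 0.846774 × (1 - 8×0.31216 + 7×0.26433) / ((1 - 0.846774) × (1 - 0.26433)) = 2.6519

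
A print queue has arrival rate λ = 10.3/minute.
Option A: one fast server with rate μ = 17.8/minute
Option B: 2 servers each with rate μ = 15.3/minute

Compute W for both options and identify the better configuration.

Option A: single server μ = 17.8 (M/M/1)
  ρ_A = 10.3/17.8 = 0.5787
  W_A = 1/(μ-λ) = 1/(17.8-10.3) = 1/7.50 = 0.1333

Option B: 2 servers μ = 15.3 (M/M/2)
  ρ_B = λ/(cμ) = 10.3/(2×15.3) = 0.3366
  Offered load a = λ/μ = cρ = 10.3/15.3 = 0.6732
  P₀ = [ Σₙ₌₀^1 aⁿ/n! + a^2/(2!(1-ρ)) ]⁻¹
  Σ = a^0/0! + a^1/1! = 1.0000 + 0.6732 = 1.6732
  a^2/(2!(1-ρ)) = 0.4532/(2 × 0.6634) = 0.3416
  P₀ = 1/(1.6732 + 0.3416) = 0.4963
  Lq = P₀·a^2·ρ / (2!(1-ρ)²) = 0.49633 × 0.45320 × 0.33660 / (2 × 0.44010) = 0.08602
  Wq_B = Lq/λ = 0.08602/10.3 = 0.008351
  W_B = Wq_B + 1/μ = 0.008351 + 0.06536 = 0.07371

Since W_B = 0.07371 < W_A = 0.1333, Option B (multiple servers) has the shorter time in system.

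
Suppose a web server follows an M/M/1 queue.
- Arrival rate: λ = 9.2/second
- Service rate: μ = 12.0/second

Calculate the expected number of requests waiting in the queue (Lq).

ρ = λ/μ = 9.2/12.0 = 0.7667
For M/M/1: Lq = λ²/(μ(μ-λ))
Lq = 84.64/(12.0 × 2.80)
Lq = 2.5190 requests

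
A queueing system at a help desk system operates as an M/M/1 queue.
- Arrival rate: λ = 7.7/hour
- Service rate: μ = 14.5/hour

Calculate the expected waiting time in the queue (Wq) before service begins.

First, compute utilization: ρ = λ/μ = 7.7/14.5 = 0.5310
For M/M/1: Wq = λ/(μ(μ-λ))
Wq = 7.7/(14.5 × (14.5-7.7))
Wq = 7.7/(14.5 × 6.80)
Wq = 0.07809 hours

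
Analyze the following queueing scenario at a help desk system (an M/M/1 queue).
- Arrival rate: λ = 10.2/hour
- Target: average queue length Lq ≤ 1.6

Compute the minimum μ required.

For M/M/1: Lq = λ²/(μ(μ-λ))
Need Lq ≤ 1.6, i.e. μ(μ-λ) ≥ λ²/1.6
μ² - 10.2μ - 104.04/1.6 ≥ 0  →  μ² - 10.2μ - 65.0250 ≥ 0
Quadratic formula (positive root): μ = [λ + √(λ² + 4×65.0250)]/2
Discriminant: 104.04 + 4×65.0250 = 364.1400, √364.1400 = 19.0825
μ ≥ (10.2 + 19.0825)/2 = 14.6412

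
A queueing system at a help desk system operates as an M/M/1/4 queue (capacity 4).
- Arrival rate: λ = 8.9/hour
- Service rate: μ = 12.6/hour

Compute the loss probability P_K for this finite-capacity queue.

ρ = λ/μ = 8.9/12.6 = 0.70635
P₀ = (1-ρ)/(1-ρ^(K+1)) = (1-0.70635)/(1-0.70635^5) = 0.29365/0.82417 = 0.3563
P_K = P₀×ρ^K = 0.35630 × 0.70635^4 = 0.35630 × 0.24893 = 0.08869
Blocking probability = 8.87%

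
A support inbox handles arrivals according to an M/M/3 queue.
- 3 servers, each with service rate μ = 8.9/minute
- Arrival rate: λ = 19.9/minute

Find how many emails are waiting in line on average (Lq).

Traffic intensity: ρ = λ/(cμ) = 19.9/(3×8.9) = 0.7453
Since ρ = 0.7453 < 1, system is stable.
Offered load a = λ/μ = cρ = 19.9/8.9 = 2.2360
P₀ = [ Σₙ₌₀^2 aⁿ/n! + a^3/(3!(1-ρ)) ]⁻¹
Σ = a^0/0! + a^1/1! + a^2/2! = 1.0000 + 2.2360 + 2.4997 = 5.7357
a^3/(3!(1-ρ)) = 11.1786/(6 × 0.254682) = 7.3154
P₀ = 1/(5.7357 + 7.3154) = 0.07662
Lq = P₀·a^3·ρ / (3!(1-ρ)²) = 0.07662 × 11.1786 × 0.7453 / (6 × 0.06486) = 1.6403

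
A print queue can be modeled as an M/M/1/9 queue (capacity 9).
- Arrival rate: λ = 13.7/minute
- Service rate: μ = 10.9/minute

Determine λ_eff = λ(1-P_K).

ρ = λ/μ = 13.7/10.9 = 1.25688
P₀ = (1-ρ)/(1-ρ^(K+1)) = (1-1.25688)/(1-1.25688^10) = -0.25688/-8.8387 = 0.02906
P_K = P₀×ρ^K = 0.02906 × 1.25688^9 = 0.02906 × 7.8279 = 0.2275
λ_eff = λ(1-P_K) = 13.7 × (1 - 0.2275) = 13.7 × 0.7725 = 10.5832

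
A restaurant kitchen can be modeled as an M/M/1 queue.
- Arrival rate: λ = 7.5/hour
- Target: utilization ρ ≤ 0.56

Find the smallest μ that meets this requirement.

ρ = λ/μ, so μ = λ/ρ
μ ≥ 7.5/0.56 = 13.3929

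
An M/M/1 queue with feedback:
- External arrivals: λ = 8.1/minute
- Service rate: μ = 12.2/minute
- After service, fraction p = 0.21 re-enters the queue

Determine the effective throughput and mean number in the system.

Effective arrival rate: λ_eff = λ/(1-p) = 8.1/(1-0.21) = 8.1/0.79 = 10.25316
ρ = λ_eff/μ = 10.25316/12.2 = 0.840423
L = ρ/(1-ρ) = 0.840423/(1-0.840423) = 5.2666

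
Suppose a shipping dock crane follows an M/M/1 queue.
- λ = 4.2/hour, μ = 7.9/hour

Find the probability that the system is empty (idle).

ρ = λ/μ = 4.2/7.9 = 0.5316
P(0) = 1 - ρ = 1 - 0.5316 = 0.4684
The server is idle 46.84% of the time.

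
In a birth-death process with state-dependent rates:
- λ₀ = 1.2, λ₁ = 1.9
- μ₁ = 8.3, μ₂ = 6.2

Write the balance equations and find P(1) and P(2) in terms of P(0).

Balance equations:
State 0: λ₀P₀ = μ₁P₁ → P₁ = (λ₀/μ₁)P₀ = (1.2/8.3)P₀ = 0.1446P₀
State 1: P₂ = (λ₀λ₁)/(μ₁μ₂)P₀ = (1.2×1.9)/(8.3×6.2)P₀ = 0.04431P₀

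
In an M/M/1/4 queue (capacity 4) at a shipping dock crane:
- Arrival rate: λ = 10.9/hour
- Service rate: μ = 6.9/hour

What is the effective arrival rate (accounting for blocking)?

ρ = λ/μ = 10.9/6.9 = 1.5797
P₀ = (1-ρ)/(1-ρ^(K+1)) = (1-1.5797)/(1-1.5797^5) = -0.5797/-8.8372 = 0.06560
P_K = P₀×ρ^K = 0.06560 × 1.5797^4 = 0.06560 × 6.2273 = 0.4085
λ_eff = λ(1-P_K) = 10.9 × (1 - 0.4085) = 10.9 × 0.5915 = 6.4474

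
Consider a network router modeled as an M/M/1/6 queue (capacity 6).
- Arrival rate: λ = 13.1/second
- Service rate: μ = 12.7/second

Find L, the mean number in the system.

ρ = λ/μ = 13.1/12.7 = 1.031496
P₀ = (1-ρ)/(1-ρ^(K+1)) = (1-1.031496)/(1-1.031496^7) = -0.031496/-0.24243 = 0.1299
P_K = P₀×ρ^K = 0.1299 × 1.031496^6 = 0.1299 × 1.2045 = 0.1565
L = ρ[1 - (K+1)ρ^K + Kρ^(K+1)] / [(1-ρ)(1-ρ^(K+1))]
L = 1.031496 × (1 - 7×1.2044958 + 6×1.2424326) / ((1 - 1.031496) × (1 - 1.2424326)) = 3.1239 packets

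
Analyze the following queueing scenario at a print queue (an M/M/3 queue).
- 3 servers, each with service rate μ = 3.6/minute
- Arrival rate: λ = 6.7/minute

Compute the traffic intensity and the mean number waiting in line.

Traffic intensity: ρ = λ/(cμ) = 6.7/(3×3.6) = 0.6204
Since ρ = 0.6204 < 1, system is stable.
Offered load a = λ/μ = cρ = 6.7/3.6 = 1.8611
P₀ = [ Σₙ₌₀^2 aⁿ/n! + a^3/(3!(1-ρ)) ]⁻¹
Σ = a^0/0! + a^1/1! + a^2/2! = 1.0000 + 1.8611 + 1.7319 = 4.5930
a^3/(3!(1-ρ)) = 6.4464/(6 × 0.37963) = 2.8301
P₀ = 1/(4.5930 + 2.8301) = 0.1347
Lq = P₀·a^3·ρ / (3!(1-ρ)²) = 0.13471 × 6.4464 × 0.62037 / (6 × 0.14412) = 0.6230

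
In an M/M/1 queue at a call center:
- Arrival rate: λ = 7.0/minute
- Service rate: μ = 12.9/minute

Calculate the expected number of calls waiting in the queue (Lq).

ρ = λ/μ = 7.0/12.9 = 0.5426
For M/M/1: Lq = λ²/(μ(μ-λ))
Lq = 49.00/(12.9 × 5.90)
Lq = 0.6438 calls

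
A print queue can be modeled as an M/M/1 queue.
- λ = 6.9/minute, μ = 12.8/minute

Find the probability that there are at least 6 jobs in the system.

ρ = λ/μ = 6.9/12.8 = 0.53906
P(N ≥ n) = ρⁿ
P(N ≥ 6) = 0.53906^6
P(N ≥ 6) = 0.02454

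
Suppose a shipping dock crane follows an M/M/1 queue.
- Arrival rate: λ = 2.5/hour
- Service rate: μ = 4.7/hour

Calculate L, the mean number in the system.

ρ = λ/μ = 2.5/4.7 = 0.5319
For M/M/1: L = λ/(μ-λ)
L = 2.5/(4.7-2.5) = 2.5/2.20
L = 1.1364 containers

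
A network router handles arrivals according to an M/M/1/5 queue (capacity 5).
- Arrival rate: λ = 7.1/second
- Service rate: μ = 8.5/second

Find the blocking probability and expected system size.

ρ = λ/μ = 7.1/8.5 = 0.8353
P₀ = (1-ρ)/(1-ρ^(K+1)) = (1-0.8353)/(1-0.8353^6) = 0.1647/0.6603 = 0.2494
P_K = P₀×ρ^K = 0.2494 × 0.8353^5 = 0.2494 × 0.4066 = 0.1014
Blocking probability P_5 = 0.1014 (10.14%)
L = ρ[1 - (K+1)ρ^K + Kρ^(K+1)] / [(1-ρ)(1-ρ^(K+1))]
L = 0.8353 × (1 - 6×0.406642 + 5×0.339668) / ((1 - 0.8353) × (1 - 0.339668)) = 1.9853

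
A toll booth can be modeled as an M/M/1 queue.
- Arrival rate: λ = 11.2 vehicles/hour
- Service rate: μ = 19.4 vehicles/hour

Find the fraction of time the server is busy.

Server utilization: ρ = λ/μ
ρ = 11.2/19.4 = 0.5773
The server is busy 57.73% of the time.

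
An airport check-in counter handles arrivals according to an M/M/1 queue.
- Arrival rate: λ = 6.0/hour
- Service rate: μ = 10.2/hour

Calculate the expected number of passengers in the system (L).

ρ = λ/μ = 6.0/10.2 = 0.5882
For M/M/1: L = λ/(μ-λ)
L = 6.0/(10.2-6.0) = 6.0/4.20
L = 1.4286 passengers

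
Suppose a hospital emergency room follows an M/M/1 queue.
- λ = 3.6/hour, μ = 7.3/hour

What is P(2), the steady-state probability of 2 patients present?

ρ = λ/μ = 3.6/7.3 = 0.4932
P(n) = (1-ρ)ρⁿ
P(2) = (1-0.4932) × 0.4932^2
P(2) = 0.5068 × 0.2432
P(2) = 0.1233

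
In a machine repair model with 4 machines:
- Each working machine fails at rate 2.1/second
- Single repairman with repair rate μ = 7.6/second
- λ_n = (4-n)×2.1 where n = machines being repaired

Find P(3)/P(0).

P(3)/P(0) = ∏_{i=0}^{3-1} λ_i/μ_{i+1}
= (4-0)×2.1/7.6 × (4-1)×2.1/7.6 × (4-2)×2.1/7.6
= 0.5063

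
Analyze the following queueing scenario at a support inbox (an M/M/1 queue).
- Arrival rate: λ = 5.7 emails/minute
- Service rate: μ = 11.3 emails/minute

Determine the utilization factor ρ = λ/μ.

Server utilization: ρ = λ/μ
ρ = 5.7/11.3 = 0.5044
The server is busy 50.44% of the time.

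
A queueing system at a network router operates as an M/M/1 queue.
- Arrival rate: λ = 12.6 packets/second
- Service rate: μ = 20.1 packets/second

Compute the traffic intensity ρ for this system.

Server utilization: ρ = λ/μ
ρ = 12.6/20.1 = 0.6269
The server is busy 62.69% of the time.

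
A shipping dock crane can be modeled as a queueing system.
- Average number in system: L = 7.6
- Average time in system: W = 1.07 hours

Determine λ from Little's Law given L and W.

Little's Law: L = λW, so λ = L/W
λ = 7.6/1.07 = 7.1028 containers/hour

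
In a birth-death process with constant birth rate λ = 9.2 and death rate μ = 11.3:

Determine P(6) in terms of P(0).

For constant rates: P(n)/P(0) = (λ/μ)^n
P(6)/P(0) = (9.2/11.3)^6 = 0.81416^6 = 0.2912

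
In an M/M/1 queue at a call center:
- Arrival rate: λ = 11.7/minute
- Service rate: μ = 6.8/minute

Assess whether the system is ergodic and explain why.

Stability requires ρ = λ/(cμ) < 1
ρ = 11.7/(1 × 6.8) = 11.7/6.80 = 1.7206
Since 1.7206 ≥ 1, the system is UNSTABLE.
Queue grows without bound. Need μ > λ = 11.7.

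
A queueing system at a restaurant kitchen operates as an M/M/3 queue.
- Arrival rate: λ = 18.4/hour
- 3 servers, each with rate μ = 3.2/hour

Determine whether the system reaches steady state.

Stability requires ρ = λ/(cμ) < 1
ρ = 18.4/(3 × 3.2) = 18.4/9.60 = 1.9167
Since 1.9167 ≥ 1, the system is UNSTABLE.
Need c > λ/μ = 18.4/3.2 = 5.75.
Minimum servers needed: c = 6.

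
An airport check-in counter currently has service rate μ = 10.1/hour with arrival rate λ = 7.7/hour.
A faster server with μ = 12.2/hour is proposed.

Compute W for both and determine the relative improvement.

System 1: ρ₁ = 7.7/10.1 = 0.7624, W₁ = 1/(10.1-7.7) = 0.41667
System 2: ρ₂ = 7.7/12.2 = 0.6311, W₂ = 1/(12.2-7.7) = 0.22222
Improvement: (W₁-W₂)/W₁ = (0.41667-0.22222)/0.41667 = 46.67%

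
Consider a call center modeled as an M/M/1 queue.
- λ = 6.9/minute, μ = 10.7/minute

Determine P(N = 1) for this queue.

ρ = λ/μ = 6.9/10.7 = 0.6449
P(n) = (1-ρ)ρⁿ
P(1) = (1-0.6449) × 0.6449^1
P(1) = 0.3551 × 0.6449
P(1) = 0.2290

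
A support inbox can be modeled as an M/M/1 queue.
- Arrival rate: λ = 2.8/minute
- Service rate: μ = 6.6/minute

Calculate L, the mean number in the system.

ρ = λ/μ = 2.8/6.6 = 0.4242
For M/M/1: L = λ/(μ-λ)
L = 2.8/(6.6-2.8) = 2.8/3.80
L = 0.7368 emails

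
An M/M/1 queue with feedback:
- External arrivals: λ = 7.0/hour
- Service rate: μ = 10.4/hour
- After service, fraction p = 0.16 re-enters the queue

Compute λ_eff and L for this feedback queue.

Effective arrival rate: λ_eff = λ/(1-p) = 7.0/(1-0.16) = 7.0/0.84 = 8.33333
ρ = λ_eff/μ = 8.33333/10.4 = 0.801282
L = ρ/(1-ρ) = 0.801282/(1-0.801282) = 4.0323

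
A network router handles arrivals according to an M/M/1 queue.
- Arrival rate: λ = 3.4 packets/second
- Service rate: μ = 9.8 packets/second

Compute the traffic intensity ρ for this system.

Server utilization: ρ = λ/μ
ρ = 3.4/9.8 = 0.3469
The server is busy 34.69% of the time.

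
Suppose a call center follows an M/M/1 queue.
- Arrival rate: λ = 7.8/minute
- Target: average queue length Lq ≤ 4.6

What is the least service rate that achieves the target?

For M/M/1: Lq = λ²/(μ(μ-λ))
Need Lq ≤ 4.6, i.e. μ(μ-λ) ≥ λ²/4.6
μ² - 7.8μ - 60.84/4.6 ≥ 0  →  μ² - 7.8μ - 13.226087 ≥ 0
Quadratic formula (positive root): μ = [λ + √(λ² + 4×13.226087)]/2
Discriminant: 60.84 + 4×13.226087 = 113.7443, √113.7443 = 10.6651
μ ≥ (7.8 + 10.6651)/2 = 9.2325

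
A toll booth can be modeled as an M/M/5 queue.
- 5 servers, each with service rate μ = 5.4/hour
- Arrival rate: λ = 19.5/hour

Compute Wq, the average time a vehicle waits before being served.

Traffic intensity: ρ = λ/(cμ) = 19.5/(5×5.4) = 0.7222
Since ρ = 0.7222 < 1, system is stable.
Offered load a = λ/μ = cρ = 19.5/5.4 = 3.6111
P₀ = [ Σₙ₌₀^4 aⁿ/n! + a^5/(5!(1-ρ)) ]⁻¹
Σ = a^0/0! + a^1/1! + a^2/2! + a^3/3! + a^4/4! = 1.0000 + 3.6111 + 6.5201 + 7.8482 + 7.0852 = 26.0646
a^5/(5!(1-ρ)) = 614.0507/(120 × 0.277778) = 18.4215
P₀ = 1/(26.0646 + 18.4215) = 0.02248
Lq = P₀·a^5·ρ / (5!(1-ρ)²) = 0.0224789 × 614.0507 × 0.722222 / (120 × 0.0771605) = 1.0766
Wq = Lq/λ = 1.0766/19.5 = 0.05521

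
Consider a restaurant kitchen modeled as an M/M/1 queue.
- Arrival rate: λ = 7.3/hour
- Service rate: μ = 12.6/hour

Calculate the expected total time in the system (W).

First, compute utilization: ρ = λ/μ = 7.3/12.6 = 0.5794
For M/M/1: W = 1/(μ-λ)
W = 1/(12.6-7.3) = 1/5.30
W = 0.1887 hours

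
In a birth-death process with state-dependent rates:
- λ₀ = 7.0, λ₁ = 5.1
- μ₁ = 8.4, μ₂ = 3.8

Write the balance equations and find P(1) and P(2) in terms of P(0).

Balance equations:
State 0: λ₀P₀ = μ₁P₁ → P₁ = (λ₀/μ₁)P₀ = (7.0/8.4)P₀ = 0.8333P₀
State 1: P₂ = (λ₀λ₁)/(μ₁μ₂)P₀ = (7.0×5.1)/(8.4×3.8)P₀ = 1.1184P₀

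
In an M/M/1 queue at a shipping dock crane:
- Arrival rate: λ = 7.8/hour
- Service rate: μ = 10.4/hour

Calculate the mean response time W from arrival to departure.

First, compute utilization: ρ = λ/μ = 7.8/10.4 = 0.7500
For M/M/1: W = 1/(μ-λ)
W = 1/(10.4-7.8) = 1/2.60
W = 0.3846 hours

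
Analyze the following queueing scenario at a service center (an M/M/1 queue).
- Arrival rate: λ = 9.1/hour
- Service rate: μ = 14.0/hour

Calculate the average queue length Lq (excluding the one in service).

ρ = λ/μ = 9.1/14.0 = 0.6500
For M/M/1: Lq = λ²/(μ(μ-λ))
Lq = 82.81/(14.0 × 4.90)
Lq = 1.2071 customers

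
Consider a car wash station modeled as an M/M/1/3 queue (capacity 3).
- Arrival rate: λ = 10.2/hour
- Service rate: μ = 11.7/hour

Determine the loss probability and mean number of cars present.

ρ = λ/μ = 10.2/11.7 = 0.8718
P₀ = (1-ρ)/(1-ρ^(K+1)) = (1-0.8718)/(1-0.8718^4) = 0.12820/0.42235 = 0.3035
P_K = P₀×ρ^K = 0.3035 × 0.8718^3 = 0.3035 × 0.6626 = 0.2011
Blocking probability P_3 = 0.2011 (20.11%)
L = ρ[1 - (K+1)ρ^K + Kρ^(K+1)] / [(1-ρ)(1-ρ^(K+1))]
L = 0.8718 × (1 - 4×0.662599 + 3×0.577654) / ((1 - 0.8718) × (1 - 0.577654)) = 1.3294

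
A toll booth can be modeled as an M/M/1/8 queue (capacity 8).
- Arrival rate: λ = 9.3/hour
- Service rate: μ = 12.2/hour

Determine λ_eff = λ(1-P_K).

ρ = λ/μ = 9.3/12.2 = 0.7623
P₀ = (1-ρ)/(1-ρ^(K+1)) = (1-0.7623)/(1-0.7623^9) = 0.2377/0.9131 = 0.2603
P_K = P₀×ρ^K = 0.260328 × 0.7623^8 = 0.260328 × 0.114027 = 0.02968
λ_eff = λ(1-P_K) = 9.3 × (1 - 0.029683) = 9.3 × 0.970317 = 9.0239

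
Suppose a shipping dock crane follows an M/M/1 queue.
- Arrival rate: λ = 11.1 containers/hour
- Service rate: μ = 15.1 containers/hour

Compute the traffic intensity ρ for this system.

Server utilization: ρ = λ/μ
ρ = 11.1/15.1 = 0.7351
The server is busy 73.51% of the time.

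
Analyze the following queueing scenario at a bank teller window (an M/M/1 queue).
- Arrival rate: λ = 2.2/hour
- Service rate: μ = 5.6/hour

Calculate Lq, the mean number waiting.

ρ = λ/μ = 2.2/5.6 = 0.3929
For M/M/1: Lq = λ²/(μ(μ-λ))
Lq = 4.84/(5.6 × 3.40)
Lq = 0.2542 transactions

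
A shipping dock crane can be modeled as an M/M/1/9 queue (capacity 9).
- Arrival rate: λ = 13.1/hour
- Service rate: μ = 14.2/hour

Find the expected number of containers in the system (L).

ρ = λ/μ = 13.1/14.2 = 0.92254
P₀ = (1-ρ)/(1-ρ^(K+1)) = (1-0.92254)/(1-0.92254^10) = 0.077460/0.55347 = 0.1400
P_K = P₀×ρ^K = 0.13995 × 0.92254^9 = 0.13995 × 0.48402 = 0.06774
L = ρ[1 - (K+1)ρ^K + Kρ^(K+1)] / [(1-ρ)(1-ρ^(K+1))]
L = 0.92254 × (1 - 10×0.4840239 + 9×0.4465315) / ((1 - 0.92254) × (1 - 0.4465315)) = 3.8420 containers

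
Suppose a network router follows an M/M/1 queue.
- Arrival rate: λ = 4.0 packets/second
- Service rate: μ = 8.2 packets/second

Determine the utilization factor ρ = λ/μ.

Server utilization: ρ = λ/μ
ρ = 4.0/8.2 = 0.4878
The server is busy 48.78% of the time.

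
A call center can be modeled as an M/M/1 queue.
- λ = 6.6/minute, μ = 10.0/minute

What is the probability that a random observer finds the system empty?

ρ = λ/μ = 6.6/10.0 = 0.6600
P(0) = 1 - ρ = 1 - 0.6600 = 0.3400
The server is idle 34.00% of the time.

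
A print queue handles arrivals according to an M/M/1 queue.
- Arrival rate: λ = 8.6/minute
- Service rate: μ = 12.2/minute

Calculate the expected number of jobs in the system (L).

ρ = λ/μ = 8.6/12.2 = 0.7049
For M/M/1: L = λ/(μ-λ)
L = 8.6/(12.2-8.6) = 8.6/3.60
L = 2.3889 jobs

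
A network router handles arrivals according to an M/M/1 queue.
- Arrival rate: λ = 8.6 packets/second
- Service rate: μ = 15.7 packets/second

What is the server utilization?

Server utilization: ρ = λ/μ
ρ = 8.6/15.7 = 0.5478
The server is busy 54.78% of the time.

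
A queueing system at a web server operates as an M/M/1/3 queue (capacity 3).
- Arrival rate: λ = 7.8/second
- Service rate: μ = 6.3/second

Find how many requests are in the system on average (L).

ρ = λ/μ = 7.8/6.3 = 1.2381
P₀ = (1-ρ)/(1-ρ^(K+1)) = (1-1.2381)/(1-1.2381^4) = -0.2381/-1.3498 = 0.1764
P_K = P₀×ρ^K = 0.1764 × 1.2381^3 = 0.1764 × 1.8979 = 0.3348
L = ρ[1 - (K+1)ρ^K + Kρ^(K+1)] / [(1-ρ)(1-ρ^(K+1))]
L = 1.2381 × (1 - 4×1.8979 + 3×2.3498) / ((1 - 1.2381) × (1 - 2.3498)) = 1.7636 requests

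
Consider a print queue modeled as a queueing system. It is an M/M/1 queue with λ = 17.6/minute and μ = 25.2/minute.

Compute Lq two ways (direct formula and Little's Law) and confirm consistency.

Method 1 (direct): Lq = λ²/(μ(μ-λ)) = 309.76/(25.2 × 7.60) = 1.6174

Method 2 (Little's Law):
W = 1/(μ-λ) = 1/7.60 = 0.13158
Wq = W - 1/μ = 0.13158 - 0.039683 = 0.09190
Lq = λWq = 17.6 × 0.09190 = 1.6174 ✔ (matches Method 1)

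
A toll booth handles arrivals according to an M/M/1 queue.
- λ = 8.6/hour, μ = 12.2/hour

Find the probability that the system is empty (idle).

ρ = λ/μ = 8.6/12.2 = 0.7049
P(0) = 1 - ρ = 1 - 0.7049 = 0.2951
The server is idle 29.51% of the time.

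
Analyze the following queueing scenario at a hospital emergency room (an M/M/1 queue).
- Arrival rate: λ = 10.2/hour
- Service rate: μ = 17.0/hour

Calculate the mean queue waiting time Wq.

First, compute utilization: ρ = λ/μ = 10.2/17.0 = 0.6000
For M/M/1: Wq = λ/(μ(μ-λ))
Wq = 10.2/(17.0 × (17.0-10.2))
Wq = 10.2/(17.0 × 6.80)
Wq = 0.08824 hours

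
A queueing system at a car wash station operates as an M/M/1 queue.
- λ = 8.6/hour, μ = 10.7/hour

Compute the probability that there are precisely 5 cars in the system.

ρ = λ/μ = 8.6/10.7 = 0.80374
P(n) = (1-ρ)ρⁿ
P(5) = (1-0.80374) × 0.80374^5
P(5) = 0.19626 × 0.33541
P(5) = 0.06583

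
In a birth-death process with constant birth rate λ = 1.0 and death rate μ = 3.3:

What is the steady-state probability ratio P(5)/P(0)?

For constant rates: P(n)/P(0) = (λ/μ)^n
P(5)/P(0) = (1.0/3.3)^5 = 0.30303^5 = 0.002555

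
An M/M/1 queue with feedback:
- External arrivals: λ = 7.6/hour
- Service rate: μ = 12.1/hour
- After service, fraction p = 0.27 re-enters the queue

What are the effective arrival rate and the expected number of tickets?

Effective arrival rate: λ_eff = λ/(1-p) = 7.6/(1-0.27) = 7.6/0.73 = 10.4110
ρ = λ_eff/μ = 10.4110/12.1 = 0.86041
L = ρ/(1-ρ) = 0.86041/(1-0.86041) = 6.1638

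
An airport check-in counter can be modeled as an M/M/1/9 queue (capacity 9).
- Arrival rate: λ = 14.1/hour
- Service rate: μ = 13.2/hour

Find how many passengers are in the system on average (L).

ρ = λ/μ = 14.1/13.2 = 1.06818
P₀ = (1-ρ)/(1-ρ^(K+1)) = (1-1.06818)/(1-1.06818^10) = -0.068180/-0.93395 = 0.07300
P_K = P₀×ρ^K = 0.07300 × 1.06818^9 = 0.07300 × 1.8105 = 0.1322
L = ρ[1 - (K+1)ρ^K + Kρ^(K+1)] / [(1-ρ)(1-ρ^(K+1))]
L = 1.06818 × (1 - 10×1.810506 + 9×1.933946) / ((1 - 1.06818) × (1 - 1.933946)) = 5.0402 passengers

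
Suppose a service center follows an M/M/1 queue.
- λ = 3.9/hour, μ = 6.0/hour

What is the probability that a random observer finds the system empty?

ρ = λ/μ = 3.9/6.0 = 0.6500
P(0) = 1 - ρ = 1 - 0.6500 = 0.3500
The server is idle 35.00% of the time.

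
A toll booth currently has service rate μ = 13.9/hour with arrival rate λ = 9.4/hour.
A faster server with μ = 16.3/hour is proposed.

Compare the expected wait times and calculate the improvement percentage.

System 1: ρ₁ = 9.4/13.9 = 0.6763, W₁ = 1/(13.9-9.4) = 0.22222
System 2: ρ₂ = 9.4/16.3 = 0.5767, W₂ = 1/(16.3-9.4) = 0.14493
Improvement: (W₁-W₂)/W₁ = (0.22222-0.14493)/0.22222 = 34.78%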